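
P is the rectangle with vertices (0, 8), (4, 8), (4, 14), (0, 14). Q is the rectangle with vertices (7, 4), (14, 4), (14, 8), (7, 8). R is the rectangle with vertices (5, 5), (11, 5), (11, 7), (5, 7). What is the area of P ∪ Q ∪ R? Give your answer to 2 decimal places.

By inclusion–exclusion:
Individual areas: |P| = 24, |Q| = 28, |R| = 12.
|P∩Q| = 0 (no overlap).
|P∩R| = 0 (no overlap).
|Q∩R|: x∈[7,11], y∈[5,7] → 4·2 = 8.
|P∩Q∩R| = 0.
|P ∪ Q ∪ R| = 64 − 8 + 0 = 56.00.

56.00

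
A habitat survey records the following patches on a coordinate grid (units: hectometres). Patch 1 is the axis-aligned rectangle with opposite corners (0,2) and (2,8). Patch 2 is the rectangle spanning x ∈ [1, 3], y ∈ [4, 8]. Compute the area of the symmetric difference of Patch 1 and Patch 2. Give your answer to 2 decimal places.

12.00

|Patch 1∩Patch 2|: x∈[1,2], y∈[4,8] → 1·4 = 4.
|Patch 1 △ Patch 2| = |Patch 1| + |Patch 2| − 2·|Patch 1∩Patch 2| = 12 + 8 − 8 = 12.00.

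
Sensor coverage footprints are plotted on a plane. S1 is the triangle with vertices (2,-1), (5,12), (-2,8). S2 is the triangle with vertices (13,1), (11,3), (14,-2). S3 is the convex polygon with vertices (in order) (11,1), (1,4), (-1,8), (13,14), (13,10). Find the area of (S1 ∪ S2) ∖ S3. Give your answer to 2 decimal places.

|S1 ∪ S2| = 41.5.
|(S1 ∪ S2) ∩ S3| = 21.2811.
|(S1 ∪ S2) ∖ S3| = 41.5 − 21.2811 = 20.22.

20.22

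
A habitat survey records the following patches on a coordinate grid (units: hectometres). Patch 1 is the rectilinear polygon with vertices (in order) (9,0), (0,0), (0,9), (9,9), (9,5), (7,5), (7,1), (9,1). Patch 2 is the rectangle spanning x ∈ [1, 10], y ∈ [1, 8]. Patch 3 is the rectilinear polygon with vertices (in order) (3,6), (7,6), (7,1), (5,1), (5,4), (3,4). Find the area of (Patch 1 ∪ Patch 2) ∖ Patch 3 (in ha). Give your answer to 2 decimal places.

|Patch 1 ∪ Patch 2| = 88.
|(Patch 1 ∪ Patch 2) ∩ Patch 3| = 14.
|(Patch 1 ∪ Patch 2) ∖ Patch 3| = 88 − 14 = 74.00.

74.00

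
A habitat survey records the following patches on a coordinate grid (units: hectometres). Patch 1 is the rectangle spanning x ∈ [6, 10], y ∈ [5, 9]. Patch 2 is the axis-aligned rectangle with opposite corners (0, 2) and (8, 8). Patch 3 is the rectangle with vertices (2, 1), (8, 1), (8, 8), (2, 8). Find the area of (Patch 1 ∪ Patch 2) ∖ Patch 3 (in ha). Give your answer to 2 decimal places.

|Patch 1 ∪ Patch 2| = 58.
|(Patch 1 ∪ Patch 2) ∩ Patch 3| = 36.
|(Patch 1 ∪ Patch 2) ∖ Patch 3| = 58 − 36 = 22.00.

22.00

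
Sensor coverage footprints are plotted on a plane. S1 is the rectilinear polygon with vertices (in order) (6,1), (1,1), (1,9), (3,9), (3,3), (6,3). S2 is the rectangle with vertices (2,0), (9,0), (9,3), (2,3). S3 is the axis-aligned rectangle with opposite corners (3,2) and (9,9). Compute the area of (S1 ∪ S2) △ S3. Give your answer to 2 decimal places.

|S1 ∪ S2| = 35.
|(S1 ∪ S2) ∩ S3| = 6.
|(S1 ∪ S2) △ S3| = 35 + 42 − 12 = 65.00.

65.00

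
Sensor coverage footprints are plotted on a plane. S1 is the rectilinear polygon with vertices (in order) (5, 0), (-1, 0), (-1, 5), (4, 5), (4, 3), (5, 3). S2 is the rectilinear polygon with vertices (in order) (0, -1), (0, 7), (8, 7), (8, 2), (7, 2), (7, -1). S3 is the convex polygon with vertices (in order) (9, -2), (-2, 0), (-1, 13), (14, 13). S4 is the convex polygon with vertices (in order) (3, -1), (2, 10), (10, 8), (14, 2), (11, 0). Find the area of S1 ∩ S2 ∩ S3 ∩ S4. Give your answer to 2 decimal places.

9.59

The intersection is the polygon with vertices (4,5), (4,3), (5,3), (5,0), (2.909,0), (2.454,5).
By the shoelace formula its area is 9.59.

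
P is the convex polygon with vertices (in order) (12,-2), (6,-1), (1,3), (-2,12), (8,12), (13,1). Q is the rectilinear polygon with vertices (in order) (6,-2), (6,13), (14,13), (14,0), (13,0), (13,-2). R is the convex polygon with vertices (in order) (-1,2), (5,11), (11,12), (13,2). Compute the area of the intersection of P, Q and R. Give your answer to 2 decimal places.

41.34

The intersection is the polygon with vertices (6,11.167), (8.211,11.535), (12.546,2), (6,2).
By the shoelace formula its area is 41.34.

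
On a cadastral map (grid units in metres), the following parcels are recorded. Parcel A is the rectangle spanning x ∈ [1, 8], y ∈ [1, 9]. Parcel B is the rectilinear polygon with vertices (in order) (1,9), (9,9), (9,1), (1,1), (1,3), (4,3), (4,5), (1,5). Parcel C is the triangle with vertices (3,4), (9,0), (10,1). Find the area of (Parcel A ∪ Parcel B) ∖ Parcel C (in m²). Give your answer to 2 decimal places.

60.46

|Parcel A ∪ Parcel B| = 64.
|(Parcel A ∪ Parcel B) ∩ Parcel C| = 3.5357.
|(Parcel A ∪ Parcel B) ∖ Parcel C| = 64 − 3.5357 = 60.46.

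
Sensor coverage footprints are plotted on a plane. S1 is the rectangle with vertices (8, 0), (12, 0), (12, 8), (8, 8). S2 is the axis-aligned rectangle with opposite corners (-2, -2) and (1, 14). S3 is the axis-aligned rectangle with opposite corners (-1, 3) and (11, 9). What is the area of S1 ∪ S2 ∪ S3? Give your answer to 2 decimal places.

125.00

By inclusion–exclusion:
Individual areas: |S1| = 32, |S2| = 48, |S3| = 72.
|S1∩S2| = 0 (no overlap).
|S1∩S3|: x∈[8,11], y∈[3,8] → 3·5 = 15.
|S2∩S3|: x∈[-1,1], y∈[3,9] → 2·6 = 12.
|S1∩S2∩S3| = 0.
|S1 ∪ S2 ∪ S3| = 152 − 27 + 0 = 125.00.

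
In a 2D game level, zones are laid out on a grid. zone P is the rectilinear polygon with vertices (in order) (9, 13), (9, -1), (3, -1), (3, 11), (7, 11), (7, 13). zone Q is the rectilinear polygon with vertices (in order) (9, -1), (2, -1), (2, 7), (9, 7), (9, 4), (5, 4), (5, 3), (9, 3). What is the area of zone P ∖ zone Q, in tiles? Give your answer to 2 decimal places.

|zone P| = 76, |zone P∩zone Q| = 44.
|zone P ∖ zone Q| = |zone P| − |zone P∩zone Q| = 76 − 44 = 32.00.

32.00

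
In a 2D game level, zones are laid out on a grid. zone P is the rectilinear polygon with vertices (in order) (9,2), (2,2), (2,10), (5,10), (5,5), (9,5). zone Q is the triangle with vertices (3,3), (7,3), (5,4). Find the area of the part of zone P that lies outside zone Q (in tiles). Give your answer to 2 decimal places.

34.00

|zone P| = 36, |zone P∩zone Q| = 2.
|zone P ∖ zone Q| = |zone P| − |zone P∩zone Q| = 36 − 2 = 34.00.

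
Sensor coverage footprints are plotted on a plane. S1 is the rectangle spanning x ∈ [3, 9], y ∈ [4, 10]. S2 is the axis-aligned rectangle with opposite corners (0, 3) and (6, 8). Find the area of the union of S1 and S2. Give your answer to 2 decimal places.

By inclusion–exclusion:
Individual areas: |S1| = 36, |S2| = 30.
|S1∩S2|: x∈[3,6], y∈[4,8] → 3·4 = 12.
|S1 ∪ S2| = 66 − 12 = 54.00.

54.00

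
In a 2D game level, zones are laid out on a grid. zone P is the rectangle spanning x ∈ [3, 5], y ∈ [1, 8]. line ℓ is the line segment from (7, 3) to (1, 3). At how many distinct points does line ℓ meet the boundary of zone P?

The segment meets the boundary at (3,3), (5,3).

2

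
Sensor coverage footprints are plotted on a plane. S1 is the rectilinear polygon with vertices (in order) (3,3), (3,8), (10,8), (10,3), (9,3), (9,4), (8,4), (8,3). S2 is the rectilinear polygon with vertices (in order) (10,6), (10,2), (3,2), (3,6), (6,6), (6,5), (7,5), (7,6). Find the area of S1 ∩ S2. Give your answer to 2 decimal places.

19.00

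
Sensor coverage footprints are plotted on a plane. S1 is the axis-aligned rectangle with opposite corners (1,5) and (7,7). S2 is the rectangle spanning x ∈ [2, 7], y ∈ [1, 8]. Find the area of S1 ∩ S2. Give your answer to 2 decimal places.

|S1∩S2|: x∈[2,7], y∈[5,7] → 5·2 = 10.

10.00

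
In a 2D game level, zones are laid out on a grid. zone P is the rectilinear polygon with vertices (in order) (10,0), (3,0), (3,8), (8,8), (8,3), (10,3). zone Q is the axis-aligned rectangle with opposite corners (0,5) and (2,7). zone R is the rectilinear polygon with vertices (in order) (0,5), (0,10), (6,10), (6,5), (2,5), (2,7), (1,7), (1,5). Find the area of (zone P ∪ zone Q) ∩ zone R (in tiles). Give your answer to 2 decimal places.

|zone P ∪ zone Q| = 50.
|(zone P ∪ zone Q) ∩ zone R| = 11.00.

11.00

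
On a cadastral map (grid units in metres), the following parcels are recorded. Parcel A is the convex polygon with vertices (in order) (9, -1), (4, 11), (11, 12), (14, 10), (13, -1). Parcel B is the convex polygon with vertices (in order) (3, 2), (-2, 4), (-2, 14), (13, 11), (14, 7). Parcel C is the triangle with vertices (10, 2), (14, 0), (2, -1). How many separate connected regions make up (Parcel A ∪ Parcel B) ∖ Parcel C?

2

(Parcel A ∪ Parcel B) ∖ Parcel C splits into 2 disjoint pieces (area 158.0493, area 3.107).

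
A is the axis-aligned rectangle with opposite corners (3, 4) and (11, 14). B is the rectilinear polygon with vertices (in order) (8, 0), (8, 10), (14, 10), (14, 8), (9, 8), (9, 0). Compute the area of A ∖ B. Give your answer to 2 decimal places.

70.00

|A| = 80, |A∩B| = 10.
|A ∖ B| = |A| − |A∩B| = 80 − 10 = 70.00.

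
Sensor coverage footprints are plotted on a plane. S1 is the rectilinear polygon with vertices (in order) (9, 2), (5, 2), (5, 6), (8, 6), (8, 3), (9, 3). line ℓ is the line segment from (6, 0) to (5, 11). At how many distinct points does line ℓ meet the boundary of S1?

The segment meets the boundary at (5.455,6), (5.818,2).

2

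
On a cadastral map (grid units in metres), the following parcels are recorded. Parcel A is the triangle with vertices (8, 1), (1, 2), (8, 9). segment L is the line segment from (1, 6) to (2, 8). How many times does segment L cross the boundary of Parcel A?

The segment lies entirely outside Parcel A and never meets its boundary.

0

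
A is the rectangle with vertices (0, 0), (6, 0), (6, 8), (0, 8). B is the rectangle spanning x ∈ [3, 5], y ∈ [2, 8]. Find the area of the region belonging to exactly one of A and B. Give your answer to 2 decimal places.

|A∩B|: x∈[3,5], y∈[2,8] → 2·6 = 12.
|A △ B| = |A| + |B| − 2·|A∩B| = 48 + 12 − 24 = 36.00.

36.00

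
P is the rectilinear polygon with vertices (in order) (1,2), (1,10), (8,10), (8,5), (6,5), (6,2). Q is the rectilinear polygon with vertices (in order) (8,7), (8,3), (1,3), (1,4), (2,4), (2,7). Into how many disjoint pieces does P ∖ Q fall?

2

P ∖ Q splits into 2 disjoint pieces (area 5, area 24).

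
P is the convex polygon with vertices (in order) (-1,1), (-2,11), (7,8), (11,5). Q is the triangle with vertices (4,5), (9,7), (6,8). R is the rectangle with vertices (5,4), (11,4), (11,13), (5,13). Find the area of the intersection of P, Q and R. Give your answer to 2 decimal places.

4.76

The intersection is the polygon with vertices (5,5.4), (5,6.5), (6,8), (7.8,7.4), (8.565,6.826).
By the shoelace formula its area is 4.76.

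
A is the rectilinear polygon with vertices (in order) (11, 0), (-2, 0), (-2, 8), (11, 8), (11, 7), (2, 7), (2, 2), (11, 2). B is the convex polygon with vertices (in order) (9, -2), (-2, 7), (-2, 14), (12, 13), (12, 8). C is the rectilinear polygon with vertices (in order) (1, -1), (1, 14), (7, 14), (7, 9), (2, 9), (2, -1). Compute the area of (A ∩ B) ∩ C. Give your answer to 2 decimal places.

The region (A ∩ B) ∩ C is the polygon with vertices (2,8), (2,7), (2,3.727), (1,4.545), (1,8).
By the shoelace formula its area is 3.86.

3.86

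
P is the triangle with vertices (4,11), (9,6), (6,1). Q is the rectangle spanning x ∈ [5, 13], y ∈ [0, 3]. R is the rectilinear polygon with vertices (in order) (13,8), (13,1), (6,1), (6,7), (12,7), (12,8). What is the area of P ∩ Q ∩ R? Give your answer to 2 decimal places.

1.20

The intersection is the polygon with vertices (7.2,3), (6,1), (6,3).
By the shoelace formula its area is 1.20.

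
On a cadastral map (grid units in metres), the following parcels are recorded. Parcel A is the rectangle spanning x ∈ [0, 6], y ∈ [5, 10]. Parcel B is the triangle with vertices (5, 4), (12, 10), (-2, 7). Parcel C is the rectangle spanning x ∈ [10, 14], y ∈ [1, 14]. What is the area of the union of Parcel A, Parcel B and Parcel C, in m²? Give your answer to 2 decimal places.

95.31

By inclusion–exclusion:
Individual areas: |Parcel A| = 30, |Parcel B| = 31.5, |Parcel C| = 52.
|Parcel A∩Parcel B| = 16.9048.
|Parcel A∩Parcel C| = 0 (no overlap).
|Parcel B∩Parcel C| = 1.2857.
|Parcel A∩Parcel B∩Parcel C| = 0.
|Parcel A ∪ Parcel B ∪ Parcel C| = 113.5 − 18.1905 + 0 = 95.31.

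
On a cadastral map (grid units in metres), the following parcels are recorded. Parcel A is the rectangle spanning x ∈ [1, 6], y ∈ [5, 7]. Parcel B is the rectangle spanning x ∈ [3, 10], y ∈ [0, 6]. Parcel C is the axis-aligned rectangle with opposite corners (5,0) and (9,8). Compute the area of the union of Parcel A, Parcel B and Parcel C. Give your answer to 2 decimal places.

By inclusion–exclusion:
Individual areas: |Parcel A| = 10, |Parcel B| = 42, |Parcel C| = 32.
|Parcel A∩Parcel B|: x∈[3,6], y∈[5,6] → 3·1 = 3.
|Parcel A∩Parcel C|: x∈[5,6], y∈[5,7] → 1·2 = 2.
|Parcel B∩Parcel C|: x∈[5,9], y∈[0,6] → 4·6 = 24.
|Parcel A∩Parcel B∩Parcel C| = 1.
|Parcel A ∪ Parcel B ∪ Parcel C| = 84 − 29 + 1 = 56.00.

56.00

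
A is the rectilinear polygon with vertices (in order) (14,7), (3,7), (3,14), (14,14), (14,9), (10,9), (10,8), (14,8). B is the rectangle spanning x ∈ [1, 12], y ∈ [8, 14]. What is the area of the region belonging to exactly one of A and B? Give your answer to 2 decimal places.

35.00

|A| = 73, |B| = 66, |A∩B| = 52.
|A △ B| = |A| + |B| − 2·|A∩B| = 73 + 66 − 104 = 35.00.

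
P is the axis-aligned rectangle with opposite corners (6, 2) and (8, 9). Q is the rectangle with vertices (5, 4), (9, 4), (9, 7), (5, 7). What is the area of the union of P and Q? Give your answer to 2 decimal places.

By inclusion–exclusion:
Individual areas: |P| = 14, |Q| = 12.
|P∩Q|: x∈[6,8], y∈[4,7] → 2·3 = 6.
|P ∪ Q| = 26 − 6 = 20.00.

20.00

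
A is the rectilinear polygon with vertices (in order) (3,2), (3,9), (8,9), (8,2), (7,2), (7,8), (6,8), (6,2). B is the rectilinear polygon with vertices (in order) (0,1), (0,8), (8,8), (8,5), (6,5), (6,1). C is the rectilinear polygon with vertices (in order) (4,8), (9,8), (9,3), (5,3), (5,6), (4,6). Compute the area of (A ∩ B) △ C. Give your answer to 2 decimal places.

|A ∩ B| = 21.
|(A ∩ B) ∩ C| = 10.
|(A ∩ B) △ C| = 21 + 22 − 20 = 23.00.

23.00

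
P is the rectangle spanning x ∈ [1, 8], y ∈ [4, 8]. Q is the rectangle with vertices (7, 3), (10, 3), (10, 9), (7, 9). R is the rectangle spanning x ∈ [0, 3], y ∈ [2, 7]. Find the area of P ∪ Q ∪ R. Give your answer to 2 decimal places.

51.00

By inclusion–exclusion:
Individual areas: |P| = 28, |Q| = 18, |R| = 15.
|P∩Q|: x∈[7,8], y∈[4,8] → 1·4 = 4.
|P∩R|: x∈[1,3], y∈[4,7] → 2·3 = 6.
|Q∩R| = 0 (no overlap).
|P∩Q∩R| = 0.
|P ∪ Q ∪ R| = 61 − 10 + 0 = 51.00.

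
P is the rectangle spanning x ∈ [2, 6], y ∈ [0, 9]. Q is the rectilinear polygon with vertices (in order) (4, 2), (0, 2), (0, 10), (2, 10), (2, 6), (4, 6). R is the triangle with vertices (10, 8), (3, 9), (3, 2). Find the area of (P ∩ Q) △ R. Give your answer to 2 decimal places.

25.36

|P ∩ Q| = 8.
|(P ∩ Q) ∩ R| = 3.5714.
|(P ∩ Q) △ R| = 8 + 24.5 − 7.1429 = 25.36.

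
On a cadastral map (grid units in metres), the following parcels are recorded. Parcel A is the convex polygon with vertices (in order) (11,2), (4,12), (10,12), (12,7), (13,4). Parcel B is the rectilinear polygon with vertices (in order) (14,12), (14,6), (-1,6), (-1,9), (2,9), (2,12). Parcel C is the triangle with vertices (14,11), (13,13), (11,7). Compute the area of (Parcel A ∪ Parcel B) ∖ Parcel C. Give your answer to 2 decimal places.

87.35

|Parcel A ∪ Parcel B| = 91.9333.
|(Parcel A ∪ Parcel B) ∩ Parcel C| = 4.5833.
|(Parcel A ∪ Parcel B) ∖ Parcel C| = 91.9333 − 4.5833 = 87.35.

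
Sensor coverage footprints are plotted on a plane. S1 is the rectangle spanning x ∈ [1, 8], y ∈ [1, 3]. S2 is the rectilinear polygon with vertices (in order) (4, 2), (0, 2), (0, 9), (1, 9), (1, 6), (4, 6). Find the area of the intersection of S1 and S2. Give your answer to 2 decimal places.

The intersection is the polygon with vertices (1,3), (4,3), (4,2), (1,2).
By the shoelace formula its area is 3.00.

3.00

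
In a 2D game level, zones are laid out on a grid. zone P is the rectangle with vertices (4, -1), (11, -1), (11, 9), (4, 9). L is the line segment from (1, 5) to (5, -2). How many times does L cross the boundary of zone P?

The segment meets the boundary at (4.429,-1), (4,-0.25).

2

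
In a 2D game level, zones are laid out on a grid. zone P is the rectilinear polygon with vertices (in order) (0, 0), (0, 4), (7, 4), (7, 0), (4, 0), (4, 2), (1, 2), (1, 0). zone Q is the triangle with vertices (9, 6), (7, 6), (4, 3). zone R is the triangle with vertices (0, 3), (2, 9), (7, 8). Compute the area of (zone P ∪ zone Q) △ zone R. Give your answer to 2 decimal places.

39.60

|zone P ∪ zone Q| = 24.6667.
|(zone P ∪ zone Q) ∩ zone R| = 0.5333.
|(zone P ∪ zone Q) △ zone R| = 24.6667 + 16 − 1.0667 = 39.60.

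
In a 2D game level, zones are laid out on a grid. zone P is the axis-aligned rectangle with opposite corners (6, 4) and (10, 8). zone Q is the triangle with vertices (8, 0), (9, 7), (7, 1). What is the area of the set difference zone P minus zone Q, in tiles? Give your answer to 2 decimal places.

|zone P| = 16, |zone P∩zone Q| = 0.8571.
|zone P ∖ zone Q| = |zone P| − |zone P∩zone Q| = 16 − 0.8571 = 15.14.

15.14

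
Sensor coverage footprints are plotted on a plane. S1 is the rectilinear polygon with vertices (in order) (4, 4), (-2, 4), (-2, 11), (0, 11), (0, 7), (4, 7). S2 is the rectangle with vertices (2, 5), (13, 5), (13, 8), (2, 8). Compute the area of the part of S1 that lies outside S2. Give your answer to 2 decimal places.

|S1| = 26, |S1∩S2| = 4.
|S1 ∖ S2| = |S1| − |S1∩S2| = 26 − 4 = 22.00.

22.00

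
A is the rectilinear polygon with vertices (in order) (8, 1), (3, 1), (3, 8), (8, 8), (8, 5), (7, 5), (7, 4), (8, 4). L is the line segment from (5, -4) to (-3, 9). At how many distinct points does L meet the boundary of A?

0

The segment lies entirely outside A and never meets its boundary.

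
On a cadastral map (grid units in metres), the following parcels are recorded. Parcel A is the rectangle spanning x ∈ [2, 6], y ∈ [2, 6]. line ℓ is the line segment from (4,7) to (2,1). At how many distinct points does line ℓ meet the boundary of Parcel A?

2

The segment meets the boundary at (2.333,2), (3.667,6).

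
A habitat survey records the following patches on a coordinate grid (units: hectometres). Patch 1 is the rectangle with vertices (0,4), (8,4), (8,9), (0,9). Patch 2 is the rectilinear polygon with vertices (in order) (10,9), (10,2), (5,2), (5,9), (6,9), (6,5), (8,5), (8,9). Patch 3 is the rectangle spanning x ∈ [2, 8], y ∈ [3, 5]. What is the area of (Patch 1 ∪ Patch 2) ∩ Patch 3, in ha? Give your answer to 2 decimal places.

The region (Patch 1 ∪ Patch 2) ∩ Patch 3 is the polygon with vertices (5,4), (2,4), (2,5), (8,5), (8,3), (5,3).
By the shoelace formula its area is 9.00.

9.00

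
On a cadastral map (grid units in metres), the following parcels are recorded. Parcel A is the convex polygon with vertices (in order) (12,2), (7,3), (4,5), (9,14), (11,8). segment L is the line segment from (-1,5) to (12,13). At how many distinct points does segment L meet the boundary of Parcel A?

2

The segment meets the boundary at (9.787,11.638), (6.597,9.675).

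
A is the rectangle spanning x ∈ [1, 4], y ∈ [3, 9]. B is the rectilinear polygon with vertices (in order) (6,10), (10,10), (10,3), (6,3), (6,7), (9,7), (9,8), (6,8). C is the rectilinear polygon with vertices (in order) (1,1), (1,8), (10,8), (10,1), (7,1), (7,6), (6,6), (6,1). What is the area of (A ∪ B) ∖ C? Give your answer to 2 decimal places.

14.00

|A ∪ B| = 43.
|(A ∪ B) ∩ C| = 29.
|(A ∪ B) ∖ C| = 43 − 29 = 14.00.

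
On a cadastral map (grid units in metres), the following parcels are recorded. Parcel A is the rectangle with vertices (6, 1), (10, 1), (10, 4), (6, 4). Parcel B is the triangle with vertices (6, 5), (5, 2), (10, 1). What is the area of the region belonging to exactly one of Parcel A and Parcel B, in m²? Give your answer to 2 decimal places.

8.20

|Parcel A| = 12, |Parcel B| = 8, |Parcel A∩Parcel B| = 5.9.
|Parcel A △ Parcel B| = |Parcel A| + |Parcel B| − 2·|Parcel A∩Parcel B| = 12 + 8 − 11.8 = 8.20.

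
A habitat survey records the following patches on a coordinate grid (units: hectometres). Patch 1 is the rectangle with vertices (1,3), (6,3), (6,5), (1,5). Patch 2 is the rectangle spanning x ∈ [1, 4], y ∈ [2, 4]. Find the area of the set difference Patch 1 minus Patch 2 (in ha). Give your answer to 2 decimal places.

|Patch 1∩Patch 2|: x∈[1,4], y∈[3,4] → 3·1 = 3.
|Patch 1| = 10.
|Patch 1 ∖ Patch 2| = |Patch 1| − |Patch 1∩Patch 2| = 10 − 3 = 7.00.

7.00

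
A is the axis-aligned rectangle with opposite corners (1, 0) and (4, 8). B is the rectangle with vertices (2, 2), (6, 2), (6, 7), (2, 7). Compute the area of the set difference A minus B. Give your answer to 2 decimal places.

|A∩B|: x∈[2,4], y∈[2,7] → 2·5 = 10.
|A| = 24.
|A ∖ B| = |A| − |A∩B| = 24 − 10 = 14.00.

14.00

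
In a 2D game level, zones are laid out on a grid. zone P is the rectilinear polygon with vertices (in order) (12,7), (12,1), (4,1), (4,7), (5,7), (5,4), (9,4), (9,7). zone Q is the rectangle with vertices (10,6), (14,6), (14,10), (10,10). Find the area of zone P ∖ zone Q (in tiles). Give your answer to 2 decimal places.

34.00

|zone P| = 36, |zone P∩zone Q| = 2.
|zone P ∖ zone Q| = |zone P| − |zone P∩zone Q| = 36 − 2 = 34.00.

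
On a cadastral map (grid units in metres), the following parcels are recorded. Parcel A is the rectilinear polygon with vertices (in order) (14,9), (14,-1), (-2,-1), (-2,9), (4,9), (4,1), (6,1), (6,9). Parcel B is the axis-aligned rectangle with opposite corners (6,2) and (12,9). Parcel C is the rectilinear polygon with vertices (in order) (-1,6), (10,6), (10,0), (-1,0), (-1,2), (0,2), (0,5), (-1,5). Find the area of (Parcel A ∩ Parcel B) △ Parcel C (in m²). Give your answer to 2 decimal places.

73.00

|Parcel A ∩ Parcel B| = 42.
|(Parcel A ∩ Parcel B) ∩ Parcel C| = 16.
|(Parcel A ∩ Parcel B) △ Parcel C| = 42 + 63 − 32 = 73.00.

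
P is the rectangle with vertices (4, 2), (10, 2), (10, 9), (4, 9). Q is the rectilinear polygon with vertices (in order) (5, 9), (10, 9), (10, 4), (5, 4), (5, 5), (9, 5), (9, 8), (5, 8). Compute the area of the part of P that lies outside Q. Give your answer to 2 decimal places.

|P| = 42, |P∩Q| = 13.
|P ∖ Q| = |P| − |P∩Q| = 42 − 13 = 29.00.

29.00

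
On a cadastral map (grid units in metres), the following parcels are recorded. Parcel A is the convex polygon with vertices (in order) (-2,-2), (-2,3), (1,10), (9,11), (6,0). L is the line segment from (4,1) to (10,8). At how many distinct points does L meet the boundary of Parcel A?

1

The segment meets the boundary at (7.333,4.889).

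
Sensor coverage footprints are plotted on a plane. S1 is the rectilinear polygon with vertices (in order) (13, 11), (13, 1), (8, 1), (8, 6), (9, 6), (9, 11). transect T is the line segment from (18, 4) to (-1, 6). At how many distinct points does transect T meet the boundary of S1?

2

The segment meets the boundary at (8,5.053), (13,4.526).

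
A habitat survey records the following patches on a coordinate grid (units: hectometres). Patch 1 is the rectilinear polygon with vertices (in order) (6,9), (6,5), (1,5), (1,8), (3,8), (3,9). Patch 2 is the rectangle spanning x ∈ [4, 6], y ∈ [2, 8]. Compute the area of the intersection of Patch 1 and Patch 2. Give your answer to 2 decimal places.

The intersection is the polygon with vertices (6,5), (4,5), (4,8), (6,8).
By the shoelace formula its area is 6.00.

6.00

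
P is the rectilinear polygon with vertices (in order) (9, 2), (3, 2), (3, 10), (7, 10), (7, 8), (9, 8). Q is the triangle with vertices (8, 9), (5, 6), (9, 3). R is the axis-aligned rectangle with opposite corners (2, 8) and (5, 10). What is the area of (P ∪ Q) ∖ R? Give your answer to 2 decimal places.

40.58

|P ∪ Q| = 44.5833.
|(P ∪ Q) ∩ R| = 4.
|(P ∪ Q) ∖ R| = 44.5833 − 4 = 40.58.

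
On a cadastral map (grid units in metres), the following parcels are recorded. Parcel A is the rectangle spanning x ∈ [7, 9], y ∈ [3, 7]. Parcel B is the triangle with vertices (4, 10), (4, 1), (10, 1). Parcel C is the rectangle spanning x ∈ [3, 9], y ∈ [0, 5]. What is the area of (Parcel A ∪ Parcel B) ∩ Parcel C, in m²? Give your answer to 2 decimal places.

The region (Parcel A ∪ Parcel B) ∩ Parcel C is the polygon with vertices (9,3), (8.667,3), (9,2.5), (9,1), (4,1), (4,5), (9,5).
By the shoelace formula its area is 19.92.

19.92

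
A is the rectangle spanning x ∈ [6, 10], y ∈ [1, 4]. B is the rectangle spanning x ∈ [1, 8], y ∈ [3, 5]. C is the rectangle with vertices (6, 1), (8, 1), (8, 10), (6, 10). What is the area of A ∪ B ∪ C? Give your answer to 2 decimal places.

By inclusion–exclusion:
Individual areas: |A| = 12, |B| = 14, |C| = 18.
|A∩B|: x∈[6,8], y∈[3,4] → 2·1 = 2.
|A∩C|: x∈[6,8], y∈[1,4] → 2·3 = 6.
|B∩C|: x∈[6,8], y∈[3,5] → 2·2 = 4.
|A∩B∩C| = 2.
|A ∪ B ∪ C| = 44 − 12 + 2 = 34.00.

34.00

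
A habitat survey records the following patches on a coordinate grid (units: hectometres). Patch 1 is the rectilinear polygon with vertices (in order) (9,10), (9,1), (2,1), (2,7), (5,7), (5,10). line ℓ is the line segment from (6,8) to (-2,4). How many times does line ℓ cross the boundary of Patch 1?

The segment meets the boundary at (2,6), (4,7), (5,7.5).

3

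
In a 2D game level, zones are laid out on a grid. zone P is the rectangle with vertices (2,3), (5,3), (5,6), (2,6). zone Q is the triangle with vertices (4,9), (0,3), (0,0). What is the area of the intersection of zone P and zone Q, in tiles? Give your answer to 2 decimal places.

0.50

The intersection is the polygon with vertices (2.667,6), (2,4.5), (2,6).
By the shoelace formula its area is 0.50.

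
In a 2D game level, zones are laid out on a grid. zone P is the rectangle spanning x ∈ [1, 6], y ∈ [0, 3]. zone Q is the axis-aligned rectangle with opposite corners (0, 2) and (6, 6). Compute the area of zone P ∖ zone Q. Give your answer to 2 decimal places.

10.00

|zone P∩zone Q|: x∈[1,6], y∈[2,3] → 5·1 = 5.
|zone P| = 15.
|zone P ∖ zone Q| = |zone P| − |zone P∩zone Q| = 15 − 5 = 10.00.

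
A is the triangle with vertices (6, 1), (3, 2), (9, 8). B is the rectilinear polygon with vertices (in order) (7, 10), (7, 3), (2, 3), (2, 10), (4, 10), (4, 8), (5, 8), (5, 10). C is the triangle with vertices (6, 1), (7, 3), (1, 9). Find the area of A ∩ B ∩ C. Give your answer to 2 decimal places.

2.07

The intersection is the polygon with vertices (6.857,3), (4.75,3), (4.462,3.462), (5.5,4.5), (6.9,3.1).
By the shoelace formula its area is 2.07.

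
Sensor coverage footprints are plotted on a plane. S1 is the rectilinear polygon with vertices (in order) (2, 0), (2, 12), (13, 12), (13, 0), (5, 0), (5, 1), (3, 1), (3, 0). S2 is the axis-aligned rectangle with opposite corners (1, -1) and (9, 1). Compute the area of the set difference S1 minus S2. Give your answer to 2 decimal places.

|S1| = 130, |S1∩S2| = 5.
|S1 ∖ S2| = |S1| − |S1∩S2| = 130 − 5 = 125.00.

125.00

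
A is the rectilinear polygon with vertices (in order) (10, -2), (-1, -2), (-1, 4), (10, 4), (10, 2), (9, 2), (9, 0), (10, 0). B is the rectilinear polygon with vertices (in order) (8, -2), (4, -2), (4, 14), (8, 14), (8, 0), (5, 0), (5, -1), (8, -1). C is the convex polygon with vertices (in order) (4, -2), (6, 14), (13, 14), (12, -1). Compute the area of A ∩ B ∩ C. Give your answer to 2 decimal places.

17.75

The intersection is the polygon with vertices (8,4), (8,0), (5,0), (5,-1), (8,-1), (8,-1.5), (4,-2), (4.75,4).
By the shoelace formula its area is 17.75.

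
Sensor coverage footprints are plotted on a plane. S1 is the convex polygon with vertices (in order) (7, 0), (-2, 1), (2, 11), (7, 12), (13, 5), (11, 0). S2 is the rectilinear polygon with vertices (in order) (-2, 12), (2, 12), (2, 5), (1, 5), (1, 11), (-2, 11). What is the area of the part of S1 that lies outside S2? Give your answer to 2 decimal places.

|S1| = 123, |S1∩S2| = 4.75.
|S1 ∖ S2| = |S1| − |S1∩S2| = 123 − 4.75 = 118.25.

118.25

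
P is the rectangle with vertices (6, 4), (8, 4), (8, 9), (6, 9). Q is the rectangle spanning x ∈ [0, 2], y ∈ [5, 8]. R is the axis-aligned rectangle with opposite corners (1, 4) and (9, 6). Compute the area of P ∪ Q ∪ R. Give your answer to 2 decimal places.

By inclusion–exclusion:
Individual areas: |P| = 10, |Q| = 6, |R| = 16.
|P∩Q| = 0 (no overlap).
|P∩R|: x∈[6,8], y∈[4,6] → 2·2 = 4.
|Q∩R|: x∈[1,2], y∈[5,6] → 1·1 = 1.
|P∩Q∩R| = 0.
|P ∪ Q ∪ R| = 32 − 5 + 0 = 27.00.

27.00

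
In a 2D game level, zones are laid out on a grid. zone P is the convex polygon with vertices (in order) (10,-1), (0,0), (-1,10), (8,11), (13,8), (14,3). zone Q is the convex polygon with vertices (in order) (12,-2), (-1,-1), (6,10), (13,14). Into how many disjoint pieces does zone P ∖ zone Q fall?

zone P ∖ zone Q splits into 2 disjoint pieces (area 36.6509, area 6.7157).

2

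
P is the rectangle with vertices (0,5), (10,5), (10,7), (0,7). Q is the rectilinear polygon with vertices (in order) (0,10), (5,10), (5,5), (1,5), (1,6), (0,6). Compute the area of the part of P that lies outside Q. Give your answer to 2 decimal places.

|P| = 20, |P∩Q| = 9.
|P ∖ Q| = |P| − |P∩Q| = 20 − 9 = 11.00.

11.00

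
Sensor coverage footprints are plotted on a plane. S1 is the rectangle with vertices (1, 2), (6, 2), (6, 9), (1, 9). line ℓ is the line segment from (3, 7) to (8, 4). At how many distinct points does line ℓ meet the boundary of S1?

1

The segment meets the boundary at (6,5.2).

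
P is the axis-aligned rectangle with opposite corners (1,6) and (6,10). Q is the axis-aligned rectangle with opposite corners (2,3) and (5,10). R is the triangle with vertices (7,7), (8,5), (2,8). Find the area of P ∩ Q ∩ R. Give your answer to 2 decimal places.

1.35

The intersection is the polygon with vertices (5,6.5), (2,8), (5,7.4).
By the shoelace formula its area is 1.35.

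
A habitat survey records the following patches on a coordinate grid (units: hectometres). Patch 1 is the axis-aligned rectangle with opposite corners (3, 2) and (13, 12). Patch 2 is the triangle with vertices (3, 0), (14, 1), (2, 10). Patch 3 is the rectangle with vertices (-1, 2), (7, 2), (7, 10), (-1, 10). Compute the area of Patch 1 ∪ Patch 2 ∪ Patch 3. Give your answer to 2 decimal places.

148.03

By inclusion–exclusion:
Individual areas: |Patch 1| = 100, |Patch 2| = 55.5, |Patch 3| = 64.
|Patch 1∩Patch 2| = 35.0417.
|Patch 1∩Patch 3|: x∈[3,7], y∈[2,10] → 4·8 = 32.
|Patch 2∩Patch 3| = 27.425.
|Patch 1∩Patch 2∩Patch 3| = 23.
|Patch 1 ∪ Patch 2 ∪ Patch 3| = 219.5 − 94.4667 + 23 = 148.03.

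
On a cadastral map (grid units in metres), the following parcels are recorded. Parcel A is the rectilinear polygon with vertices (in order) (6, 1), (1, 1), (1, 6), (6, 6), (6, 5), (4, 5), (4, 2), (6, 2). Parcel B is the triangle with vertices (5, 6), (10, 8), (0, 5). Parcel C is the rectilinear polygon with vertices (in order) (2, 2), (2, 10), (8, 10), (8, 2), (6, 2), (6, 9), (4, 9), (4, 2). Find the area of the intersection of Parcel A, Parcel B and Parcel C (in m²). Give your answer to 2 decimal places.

0.53

The intersection is the polygon with vertices (3.333,6), (4,6), (4,5.8), (2,5.4), (2,5.6).
By the shoelace formula its area is 0.53.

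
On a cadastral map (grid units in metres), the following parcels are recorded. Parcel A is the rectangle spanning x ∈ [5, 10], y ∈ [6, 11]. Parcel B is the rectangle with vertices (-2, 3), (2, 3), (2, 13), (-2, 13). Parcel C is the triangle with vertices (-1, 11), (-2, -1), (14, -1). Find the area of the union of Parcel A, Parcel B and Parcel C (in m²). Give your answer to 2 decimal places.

137.91

By inclusion–exclusion:
Individual areas: |Parcel A| = 25, |Parcel B| = 40, |Parcel C| = 96.
|Parcel A∩Parcel B| = 0 (no overlap).
|Parcel A∩Parcel C| = 0.025.
|Parcel B∩Parcel C| = 23.0667.
|Parcel A∩Parcel B∩Parcel C| = 0.
|Parcel A ∪ Parcel B ∪ Parcel C| = 161 − 23.0917 + 0 = 137.91.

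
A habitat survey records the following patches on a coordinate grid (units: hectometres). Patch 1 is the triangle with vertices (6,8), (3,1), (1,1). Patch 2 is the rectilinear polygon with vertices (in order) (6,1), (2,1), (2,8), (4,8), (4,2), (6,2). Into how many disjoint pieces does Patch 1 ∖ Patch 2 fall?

Patch 1 ∖ Patch 2 splits into 2 disjoint pieces (area 1.8667, area 0.7).

2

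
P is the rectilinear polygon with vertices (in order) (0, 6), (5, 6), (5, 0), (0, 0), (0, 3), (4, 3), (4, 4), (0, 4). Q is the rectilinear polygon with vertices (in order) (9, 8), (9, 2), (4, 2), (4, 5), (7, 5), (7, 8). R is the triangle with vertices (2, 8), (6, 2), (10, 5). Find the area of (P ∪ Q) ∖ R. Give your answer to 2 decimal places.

|P ∪ Q| = 44.
|(P ∪ Q) ∩ R| = 11.4583.
|(P ∪ Q) ∖ R| = 44 − 11.4583 = 32.54.

32.54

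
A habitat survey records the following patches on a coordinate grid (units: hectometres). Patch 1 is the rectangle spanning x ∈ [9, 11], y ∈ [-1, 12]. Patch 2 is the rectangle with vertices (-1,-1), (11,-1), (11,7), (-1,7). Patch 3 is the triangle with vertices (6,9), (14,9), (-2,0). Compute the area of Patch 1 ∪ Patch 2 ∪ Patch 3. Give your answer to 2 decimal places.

By inclusion–exclusion:
Individual areas: |Patch 1| = 26, |Patch 2| = 96, |Patch 3| = 36.
|Patch 1∩Patch 2|: x∈[9,11], y∈[-1,7] → 2·8 = 16.
|Patch 1∩Patch 3| = 4.5.
|Patch 2∩Patch 3| = 21.4965.
|Patch 1∩Patch 2∩Patch 3| = 0.5868.
|Patch 1 ∪ Patch 2 ∪ Patch 3| = 158 − 41.9965 + 0.5868 = 116.59.

116.59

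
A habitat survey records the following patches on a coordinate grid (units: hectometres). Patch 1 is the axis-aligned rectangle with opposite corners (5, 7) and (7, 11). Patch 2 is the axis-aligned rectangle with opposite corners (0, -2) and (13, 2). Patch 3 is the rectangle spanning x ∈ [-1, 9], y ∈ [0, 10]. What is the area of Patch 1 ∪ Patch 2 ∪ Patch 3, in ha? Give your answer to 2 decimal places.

By inclusion–exclusion:
Individual areas: |Patch 1| = 8, |Patch 2| = 52, |Patch 3| = 100.
|Patch 1∩Patch 2| = 0 (no overlap).
|Patch 1∩Patch 3|: x∈[5,7], y∈[7,10] → 2·3 = 6.
|Patch 2∩Patch 3|: x∈[0,9], y∈[0,2] → 9·2 = 18.
|Patch 1∩Patch 2∩Patch 3| = 0.
|Patch 1 ∪ Patch 2 ∪ Patch 3| = 160 − 24 + 0 = 136.00.

136.00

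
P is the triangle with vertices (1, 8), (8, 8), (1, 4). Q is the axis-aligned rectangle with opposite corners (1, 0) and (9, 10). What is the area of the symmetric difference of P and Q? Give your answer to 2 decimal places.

66.00

|P| = 14, |Q| = 80, |P∩Q| = 14.
|P △ Q| = |P| + |Q| − 2·|P∩Q| = 14 + 80 − 28 = 66.00.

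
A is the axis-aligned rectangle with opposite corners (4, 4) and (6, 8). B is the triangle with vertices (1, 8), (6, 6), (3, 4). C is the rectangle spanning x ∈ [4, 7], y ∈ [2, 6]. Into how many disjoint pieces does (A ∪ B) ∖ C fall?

1

(A ∪ B) ∖ C is a single connected region.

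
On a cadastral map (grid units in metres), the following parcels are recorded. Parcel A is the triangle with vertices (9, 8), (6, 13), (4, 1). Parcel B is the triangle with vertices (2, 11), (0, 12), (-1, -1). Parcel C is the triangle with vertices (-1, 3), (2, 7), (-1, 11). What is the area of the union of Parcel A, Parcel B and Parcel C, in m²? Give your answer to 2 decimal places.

By inclusion–exclusion:
Individual areas: |Parcel A| = 23, |Parcel B| = 13.5, |Parcel C| = 12.
|Parcel A∩Parcel B| = 0.
|Parcel A∩Parcel C| = 0.
|Parcel B∩Parcel C| = 6.1625.
|Parcel A∩Parcel B∩Parcel C| = 0.
|Parcel A ∪ Parcel B ∪ Parcel C| = 48.5 − 6.1625 + 0 = 42.34.

42.34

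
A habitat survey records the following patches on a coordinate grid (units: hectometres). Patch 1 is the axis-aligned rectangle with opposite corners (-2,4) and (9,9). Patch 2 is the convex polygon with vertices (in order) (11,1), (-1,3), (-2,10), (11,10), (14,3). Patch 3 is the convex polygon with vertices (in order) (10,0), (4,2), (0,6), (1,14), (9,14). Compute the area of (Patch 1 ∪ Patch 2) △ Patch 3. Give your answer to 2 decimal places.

|Patch 1 ∪ Patch 2| = 115.5.
|(Patch 1 ∪ Patch 2) ∩ Patch 3| = 69.4611.
|(Patch 1 ∪ Patch 2) △ Patch 3| = 115.5 + 107 − 138.9222 = 83.58.

83.58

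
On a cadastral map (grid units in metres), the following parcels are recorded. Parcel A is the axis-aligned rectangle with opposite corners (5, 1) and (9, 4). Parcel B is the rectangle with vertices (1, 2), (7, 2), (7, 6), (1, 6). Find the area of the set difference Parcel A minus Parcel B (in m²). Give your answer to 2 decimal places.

|Parcel A∩Parcel B|: x∈[5,7], y∈[2,4] → 2·2 = 4.
|Parcel A| = 12.
|Parcel A ∖ Parcel B| = |Parcel A| − |Parcel A∩Parcel B| = 12 − 4 = 8.00.

8.00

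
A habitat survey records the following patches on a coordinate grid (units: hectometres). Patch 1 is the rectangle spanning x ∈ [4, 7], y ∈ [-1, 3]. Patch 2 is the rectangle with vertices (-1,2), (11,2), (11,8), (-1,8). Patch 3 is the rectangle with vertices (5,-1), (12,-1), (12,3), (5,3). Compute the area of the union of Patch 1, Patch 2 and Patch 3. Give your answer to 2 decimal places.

By inclusion–exclusion:
Individual areas: |Patch 1| = 12, |Patch 2| = 72, |Patch 3| = 28.
|Patch 1∩Patch 2|: x∈[4,7], y∈[2,3] → 3·1 = 3.
|Patch 1∩Patch 3|: x∈[5,7], y∈[-1,3] → 2·4 = 8.
|Patch 2∩Patch 3|: x∈[5,11], y∈[2,3] → 6·1 = 6.
|Patch 1∩Patch 2∩Patch 3| = 2.
|Patch 1 ∪ Patch 2 ∪ Patch 3| = 112 − 17 + 2 = 97.00.

97.00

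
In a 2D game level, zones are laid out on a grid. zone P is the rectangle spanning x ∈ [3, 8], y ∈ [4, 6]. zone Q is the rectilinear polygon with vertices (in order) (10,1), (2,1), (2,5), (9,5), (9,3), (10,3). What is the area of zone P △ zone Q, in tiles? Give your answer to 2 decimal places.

30.00

|zone P| = 10, |zone Q| = 30, |zone P∩zone Q| = 5.
|zone P △ zone Q| = |zone P| + |zone Q| − 2·|zone P∩zone Q| = 10 + 30 − 10 = 30.00.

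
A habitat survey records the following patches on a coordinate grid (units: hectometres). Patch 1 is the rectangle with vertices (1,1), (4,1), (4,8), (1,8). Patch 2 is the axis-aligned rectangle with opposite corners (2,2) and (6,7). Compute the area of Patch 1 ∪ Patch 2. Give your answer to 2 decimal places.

By inclusion–exclusion:
Individual areas: |Patch 1| = 21, |Patch 2| = 20.
|Patch 1∩Patch 2|: x∈[2,4], y∈[2,7] → 2·5 = 10.
|Patch 1 ∪ Patch 2| = 41 − 10 = 31.00.

31.00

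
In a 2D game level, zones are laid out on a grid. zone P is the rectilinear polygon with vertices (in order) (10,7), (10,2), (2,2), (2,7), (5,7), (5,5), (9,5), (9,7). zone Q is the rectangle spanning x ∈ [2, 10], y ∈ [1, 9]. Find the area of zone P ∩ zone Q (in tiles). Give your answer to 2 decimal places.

The intersection is the polygon with vertices (10,2), (2,2), (2,7), (5,7), (5,5), (9,5), (9,7), (10,7).
By the shoelace formula its area is 32.00.

32.00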